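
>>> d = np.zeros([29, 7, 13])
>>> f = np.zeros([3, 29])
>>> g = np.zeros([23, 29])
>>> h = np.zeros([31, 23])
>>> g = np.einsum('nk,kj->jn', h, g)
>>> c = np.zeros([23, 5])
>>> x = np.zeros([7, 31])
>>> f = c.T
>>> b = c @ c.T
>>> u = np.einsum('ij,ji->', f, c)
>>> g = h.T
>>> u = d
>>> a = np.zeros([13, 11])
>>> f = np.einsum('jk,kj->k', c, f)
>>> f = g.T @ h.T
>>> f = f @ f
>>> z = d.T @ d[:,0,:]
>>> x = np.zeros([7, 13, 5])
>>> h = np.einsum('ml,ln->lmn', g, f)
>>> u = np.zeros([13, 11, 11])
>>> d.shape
(29, 7, 13)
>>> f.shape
(31, 31)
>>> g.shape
(23, 31)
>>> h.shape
(31, 23, 31)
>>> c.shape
(23, 5)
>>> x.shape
(7, 13, 5)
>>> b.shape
(23, 23)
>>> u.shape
(13, 11, 11)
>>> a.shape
(13, 11)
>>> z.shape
(13, 7, 13)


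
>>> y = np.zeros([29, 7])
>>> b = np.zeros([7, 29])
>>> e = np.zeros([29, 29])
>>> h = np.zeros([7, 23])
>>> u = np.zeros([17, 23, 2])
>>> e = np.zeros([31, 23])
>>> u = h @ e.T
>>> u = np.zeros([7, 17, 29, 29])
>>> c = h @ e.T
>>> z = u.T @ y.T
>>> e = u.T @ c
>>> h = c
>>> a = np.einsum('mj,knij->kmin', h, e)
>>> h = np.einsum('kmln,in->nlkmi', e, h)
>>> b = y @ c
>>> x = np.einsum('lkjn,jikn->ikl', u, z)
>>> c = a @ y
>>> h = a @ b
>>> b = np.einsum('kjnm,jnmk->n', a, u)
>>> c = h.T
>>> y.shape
(29, 7)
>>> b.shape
(17,)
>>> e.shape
(29, 29, 17, 31)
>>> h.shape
(29, 7, 17, 31)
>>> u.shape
(7, 17, 29, 29)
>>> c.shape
(31, 17, 7, 29)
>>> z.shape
(29, 29, 17, 29)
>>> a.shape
(29, 7, 17, 29)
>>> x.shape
(29, 17, 7)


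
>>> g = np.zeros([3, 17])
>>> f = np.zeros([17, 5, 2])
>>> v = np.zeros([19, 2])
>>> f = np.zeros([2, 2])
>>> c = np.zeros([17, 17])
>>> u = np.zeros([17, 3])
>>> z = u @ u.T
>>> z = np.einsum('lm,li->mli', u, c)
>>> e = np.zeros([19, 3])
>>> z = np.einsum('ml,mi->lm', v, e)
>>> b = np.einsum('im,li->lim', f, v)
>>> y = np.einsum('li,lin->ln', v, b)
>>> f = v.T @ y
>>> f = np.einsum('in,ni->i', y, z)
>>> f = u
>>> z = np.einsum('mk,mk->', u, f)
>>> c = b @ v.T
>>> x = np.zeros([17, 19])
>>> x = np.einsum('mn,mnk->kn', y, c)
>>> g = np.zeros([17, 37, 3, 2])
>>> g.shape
(17, 37, 3, 2)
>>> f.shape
(17, 3)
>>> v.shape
(19, 2)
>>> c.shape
(19, 2, 19)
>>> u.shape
(17, 3)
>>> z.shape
()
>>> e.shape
(19, 3)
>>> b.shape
(19, 2, 2)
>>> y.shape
(19, 2)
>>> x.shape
(19, 2)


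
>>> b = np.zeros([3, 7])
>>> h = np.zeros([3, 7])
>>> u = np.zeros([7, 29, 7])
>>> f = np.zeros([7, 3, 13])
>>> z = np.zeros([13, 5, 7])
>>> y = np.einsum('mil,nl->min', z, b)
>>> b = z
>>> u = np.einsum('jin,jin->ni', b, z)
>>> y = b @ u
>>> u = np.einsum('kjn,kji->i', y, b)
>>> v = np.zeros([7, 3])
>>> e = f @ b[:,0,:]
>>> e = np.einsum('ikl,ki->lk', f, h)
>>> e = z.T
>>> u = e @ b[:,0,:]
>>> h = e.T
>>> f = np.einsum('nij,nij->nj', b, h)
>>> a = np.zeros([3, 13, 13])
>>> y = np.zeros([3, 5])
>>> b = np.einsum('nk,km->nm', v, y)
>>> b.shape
(7, 5)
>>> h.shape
(13, 5, 7)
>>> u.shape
(7, 5, 7)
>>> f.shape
(13, 7)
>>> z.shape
(13, 5, 7)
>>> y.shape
(3, 5)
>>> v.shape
(7, 3)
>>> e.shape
(7, 5, 13)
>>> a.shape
(3, 13, 13)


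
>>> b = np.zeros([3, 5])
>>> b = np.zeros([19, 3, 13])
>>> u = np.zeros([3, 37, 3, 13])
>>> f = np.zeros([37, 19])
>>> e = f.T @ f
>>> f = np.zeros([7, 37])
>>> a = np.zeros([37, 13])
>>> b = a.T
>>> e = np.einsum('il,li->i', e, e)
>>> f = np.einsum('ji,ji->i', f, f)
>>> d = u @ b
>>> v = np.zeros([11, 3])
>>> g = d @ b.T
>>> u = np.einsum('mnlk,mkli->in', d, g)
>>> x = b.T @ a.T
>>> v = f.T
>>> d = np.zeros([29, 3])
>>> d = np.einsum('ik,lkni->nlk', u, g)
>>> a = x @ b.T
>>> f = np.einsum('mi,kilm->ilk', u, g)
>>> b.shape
(13, 37)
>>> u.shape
(13, 37)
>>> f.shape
(37, 3, 3)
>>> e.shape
(19,)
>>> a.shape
(37, 13)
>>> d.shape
(3, 3, 37)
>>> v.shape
(37,)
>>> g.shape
(3, 37, 3, 13)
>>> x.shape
(37, 37)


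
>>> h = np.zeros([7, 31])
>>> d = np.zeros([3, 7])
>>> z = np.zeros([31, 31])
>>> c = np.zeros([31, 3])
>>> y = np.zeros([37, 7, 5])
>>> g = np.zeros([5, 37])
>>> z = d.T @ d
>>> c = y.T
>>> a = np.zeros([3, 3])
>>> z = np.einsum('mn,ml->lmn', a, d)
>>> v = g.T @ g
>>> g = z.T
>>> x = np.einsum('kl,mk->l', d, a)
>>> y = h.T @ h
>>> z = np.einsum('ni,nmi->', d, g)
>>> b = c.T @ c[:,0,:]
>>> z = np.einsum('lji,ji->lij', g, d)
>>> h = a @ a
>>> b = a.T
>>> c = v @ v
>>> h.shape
(3, 3)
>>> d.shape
(3, 7)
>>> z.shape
(3, 7, 3)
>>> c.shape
(37, 37)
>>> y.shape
(31, 31)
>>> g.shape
(3, 3, 7)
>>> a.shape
(3, 3)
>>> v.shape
(37, 37)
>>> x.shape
(7,)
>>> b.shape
(3, 3)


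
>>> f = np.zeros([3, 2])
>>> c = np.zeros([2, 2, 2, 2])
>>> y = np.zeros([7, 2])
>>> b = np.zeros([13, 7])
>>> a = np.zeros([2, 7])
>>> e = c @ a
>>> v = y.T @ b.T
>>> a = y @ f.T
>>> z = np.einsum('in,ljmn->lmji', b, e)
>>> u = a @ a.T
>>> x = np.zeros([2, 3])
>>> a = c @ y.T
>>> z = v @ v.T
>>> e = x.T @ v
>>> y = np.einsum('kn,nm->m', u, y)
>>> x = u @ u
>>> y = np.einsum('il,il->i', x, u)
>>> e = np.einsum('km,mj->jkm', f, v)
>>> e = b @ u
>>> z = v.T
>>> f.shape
(3, 2)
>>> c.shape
(2, 2, 2, 2)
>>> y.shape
(7,)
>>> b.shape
(13, 7)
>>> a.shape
(2, 2, 2, 7)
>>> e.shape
(13, 7)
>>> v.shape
(2, 13)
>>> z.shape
(13, 2)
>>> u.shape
(7, 7)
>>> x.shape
(7, 7)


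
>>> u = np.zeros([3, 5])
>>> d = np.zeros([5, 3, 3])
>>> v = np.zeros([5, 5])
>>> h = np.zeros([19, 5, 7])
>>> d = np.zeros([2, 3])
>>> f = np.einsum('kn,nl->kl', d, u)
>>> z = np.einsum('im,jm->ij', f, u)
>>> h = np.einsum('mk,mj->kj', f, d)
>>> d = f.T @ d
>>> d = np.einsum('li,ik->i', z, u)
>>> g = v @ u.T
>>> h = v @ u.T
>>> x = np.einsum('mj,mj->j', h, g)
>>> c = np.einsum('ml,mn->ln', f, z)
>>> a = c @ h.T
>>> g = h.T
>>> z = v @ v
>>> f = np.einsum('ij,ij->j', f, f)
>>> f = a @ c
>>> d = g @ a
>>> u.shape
(3, 5)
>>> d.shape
(3, 5)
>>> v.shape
(5, 5)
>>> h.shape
(5, 3)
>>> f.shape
(5, 3)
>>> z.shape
(5, 5)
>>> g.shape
(3, 5)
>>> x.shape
(3,)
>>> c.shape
(5, 3)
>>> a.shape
(5, 5)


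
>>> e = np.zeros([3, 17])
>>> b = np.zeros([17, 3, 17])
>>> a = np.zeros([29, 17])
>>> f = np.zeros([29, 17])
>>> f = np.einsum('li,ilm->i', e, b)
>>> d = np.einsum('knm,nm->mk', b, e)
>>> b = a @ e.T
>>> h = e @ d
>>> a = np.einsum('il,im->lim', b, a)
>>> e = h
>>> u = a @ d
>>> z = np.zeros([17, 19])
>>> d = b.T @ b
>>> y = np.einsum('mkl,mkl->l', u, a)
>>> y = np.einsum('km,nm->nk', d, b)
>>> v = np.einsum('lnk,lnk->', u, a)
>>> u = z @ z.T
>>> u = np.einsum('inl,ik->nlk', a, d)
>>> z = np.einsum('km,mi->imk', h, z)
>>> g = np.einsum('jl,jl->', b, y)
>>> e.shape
(3, 17)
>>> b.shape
(29, 3)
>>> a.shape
(3, 29, 17)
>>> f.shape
(17,)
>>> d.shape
(3, 3)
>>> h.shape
(3, 17)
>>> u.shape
(29, 17, 3)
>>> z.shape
(19, 17, 3)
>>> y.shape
(29, 3)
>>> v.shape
()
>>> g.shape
()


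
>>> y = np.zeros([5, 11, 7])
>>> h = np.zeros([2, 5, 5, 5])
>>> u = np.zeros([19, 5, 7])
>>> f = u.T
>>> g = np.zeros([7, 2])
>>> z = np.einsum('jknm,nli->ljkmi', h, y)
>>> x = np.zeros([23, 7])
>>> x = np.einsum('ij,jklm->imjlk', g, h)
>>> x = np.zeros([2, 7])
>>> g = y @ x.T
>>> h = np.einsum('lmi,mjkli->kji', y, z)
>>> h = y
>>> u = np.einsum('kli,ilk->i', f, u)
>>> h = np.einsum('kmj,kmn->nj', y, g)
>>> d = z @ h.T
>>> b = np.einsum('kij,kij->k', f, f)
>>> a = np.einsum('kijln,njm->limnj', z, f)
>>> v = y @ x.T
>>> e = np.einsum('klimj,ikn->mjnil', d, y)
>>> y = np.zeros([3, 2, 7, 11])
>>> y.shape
(3, 2, 7, 11)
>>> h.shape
(2, 7)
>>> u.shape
(19,)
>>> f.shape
(7, 5, 19)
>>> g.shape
(5, 11, 2)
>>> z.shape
(11, 2, 5, 5, 7)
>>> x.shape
(2, 7)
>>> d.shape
(11, 2, 5, 5, 2)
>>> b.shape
(7,)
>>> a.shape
(5, 2, 19, 7, 5)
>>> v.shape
(5, 11, 2)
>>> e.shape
(5, 2, 7, 5, 2)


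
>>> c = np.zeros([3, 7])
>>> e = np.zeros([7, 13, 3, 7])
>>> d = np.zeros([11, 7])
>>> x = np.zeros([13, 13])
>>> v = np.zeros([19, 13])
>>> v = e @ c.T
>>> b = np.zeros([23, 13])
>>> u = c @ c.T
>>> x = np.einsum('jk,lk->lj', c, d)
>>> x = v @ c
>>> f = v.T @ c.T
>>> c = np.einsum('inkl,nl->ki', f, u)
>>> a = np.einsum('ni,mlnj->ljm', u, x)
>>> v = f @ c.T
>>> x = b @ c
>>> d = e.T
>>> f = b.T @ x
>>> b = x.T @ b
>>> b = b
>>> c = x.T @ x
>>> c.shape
(3, 3)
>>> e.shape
(7, 13, 3, 7)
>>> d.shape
(7, 3, 13, 7)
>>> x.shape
(23, 3)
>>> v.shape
(3, 3, 13, 13)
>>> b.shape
(3, 13)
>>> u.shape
(3, 3)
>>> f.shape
(13, 3)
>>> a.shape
(13, 7, 7)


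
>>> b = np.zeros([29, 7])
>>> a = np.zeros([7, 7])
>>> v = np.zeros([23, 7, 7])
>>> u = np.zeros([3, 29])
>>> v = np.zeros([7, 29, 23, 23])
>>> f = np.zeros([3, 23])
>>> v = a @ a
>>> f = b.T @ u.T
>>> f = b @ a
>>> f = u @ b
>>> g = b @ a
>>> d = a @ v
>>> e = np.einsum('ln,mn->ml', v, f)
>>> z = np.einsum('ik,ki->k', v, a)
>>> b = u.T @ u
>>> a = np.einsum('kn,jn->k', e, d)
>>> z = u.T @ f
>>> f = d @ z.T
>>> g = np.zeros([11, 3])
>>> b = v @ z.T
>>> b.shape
(7, 29)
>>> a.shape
(3,)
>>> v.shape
(7, 7)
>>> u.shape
(3, 29)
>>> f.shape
(7, 29)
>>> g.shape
(11, 3)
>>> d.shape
(7, 7)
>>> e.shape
(3, 7)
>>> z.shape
(29, 7)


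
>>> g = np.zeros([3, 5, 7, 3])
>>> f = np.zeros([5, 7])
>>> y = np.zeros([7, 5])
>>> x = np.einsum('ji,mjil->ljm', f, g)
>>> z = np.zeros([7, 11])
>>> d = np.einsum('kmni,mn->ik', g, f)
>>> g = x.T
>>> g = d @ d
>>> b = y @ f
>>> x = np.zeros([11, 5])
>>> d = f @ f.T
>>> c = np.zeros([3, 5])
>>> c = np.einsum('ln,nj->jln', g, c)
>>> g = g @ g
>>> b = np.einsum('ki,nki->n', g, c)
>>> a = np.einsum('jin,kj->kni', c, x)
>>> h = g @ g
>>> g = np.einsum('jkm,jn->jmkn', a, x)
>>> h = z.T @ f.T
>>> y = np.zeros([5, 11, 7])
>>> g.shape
(11, 3, 3, 5)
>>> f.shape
(5, 7)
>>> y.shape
(5, 11, 7)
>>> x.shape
(11, 5)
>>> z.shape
(7, 11)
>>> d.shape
(5, 5)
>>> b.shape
(5,)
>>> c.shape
(5, 3, 3)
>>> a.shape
(11, 3, 3)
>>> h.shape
(11, 5)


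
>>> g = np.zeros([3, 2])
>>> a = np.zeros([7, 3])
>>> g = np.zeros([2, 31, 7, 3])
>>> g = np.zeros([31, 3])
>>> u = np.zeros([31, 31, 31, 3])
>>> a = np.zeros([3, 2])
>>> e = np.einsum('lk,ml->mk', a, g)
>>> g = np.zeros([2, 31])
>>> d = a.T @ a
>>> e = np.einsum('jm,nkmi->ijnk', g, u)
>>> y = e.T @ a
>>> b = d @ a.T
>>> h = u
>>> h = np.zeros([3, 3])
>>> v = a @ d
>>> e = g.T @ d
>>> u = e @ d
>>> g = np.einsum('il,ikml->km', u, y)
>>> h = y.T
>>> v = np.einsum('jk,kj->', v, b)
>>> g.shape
(31, 2)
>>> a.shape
(3, 2)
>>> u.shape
(31, 2)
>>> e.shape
(31, 2)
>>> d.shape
(2, 2)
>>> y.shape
(31, 31, 2, 2)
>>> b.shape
(2, 3)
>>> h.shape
(2, 2, 31, 31)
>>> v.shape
()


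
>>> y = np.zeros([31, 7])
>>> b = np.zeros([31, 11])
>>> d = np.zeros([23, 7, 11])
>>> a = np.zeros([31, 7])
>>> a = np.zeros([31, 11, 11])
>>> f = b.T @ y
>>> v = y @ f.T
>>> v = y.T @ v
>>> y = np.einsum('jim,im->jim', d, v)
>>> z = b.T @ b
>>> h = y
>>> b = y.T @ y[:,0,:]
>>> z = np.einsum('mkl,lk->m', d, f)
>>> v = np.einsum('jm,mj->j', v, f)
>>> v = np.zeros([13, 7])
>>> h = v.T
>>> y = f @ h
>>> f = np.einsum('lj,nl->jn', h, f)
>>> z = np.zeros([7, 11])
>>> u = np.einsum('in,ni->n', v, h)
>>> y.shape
(11, 13)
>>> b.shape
(11, 7, 11)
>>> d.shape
(23, 7, 11)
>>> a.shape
(31, 11, 11)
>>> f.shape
(13, 11)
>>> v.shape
(13, 7)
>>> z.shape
(7, 11)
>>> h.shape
(7, 13)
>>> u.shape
(7,)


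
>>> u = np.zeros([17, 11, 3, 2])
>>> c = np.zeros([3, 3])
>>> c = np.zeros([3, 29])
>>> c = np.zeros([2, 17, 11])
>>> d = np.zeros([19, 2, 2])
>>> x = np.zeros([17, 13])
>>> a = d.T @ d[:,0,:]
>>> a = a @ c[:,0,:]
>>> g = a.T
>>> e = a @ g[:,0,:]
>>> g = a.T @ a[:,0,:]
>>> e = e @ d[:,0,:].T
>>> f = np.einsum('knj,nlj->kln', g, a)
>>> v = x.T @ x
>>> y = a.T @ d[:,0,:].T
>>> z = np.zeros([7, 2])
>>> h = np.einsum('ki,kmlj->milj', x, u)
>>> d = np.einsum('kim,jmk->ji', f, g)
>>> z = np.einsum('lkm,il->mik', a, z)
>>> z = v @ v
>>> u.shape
(17, 11, 3, 2)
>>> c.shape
(2, 17, 11)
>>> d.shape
(11, 2)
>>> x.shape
(17, 13)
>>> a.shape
(2, 2, 11)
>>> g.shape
(11, 2, 11)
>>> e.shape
(2, 2, 19)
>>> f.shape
(11, 2, 2)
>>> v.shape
(13, 13)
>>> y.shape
(11, 2, 19)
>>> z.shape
(13, 13)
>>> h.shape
(11, 13, 3, 2)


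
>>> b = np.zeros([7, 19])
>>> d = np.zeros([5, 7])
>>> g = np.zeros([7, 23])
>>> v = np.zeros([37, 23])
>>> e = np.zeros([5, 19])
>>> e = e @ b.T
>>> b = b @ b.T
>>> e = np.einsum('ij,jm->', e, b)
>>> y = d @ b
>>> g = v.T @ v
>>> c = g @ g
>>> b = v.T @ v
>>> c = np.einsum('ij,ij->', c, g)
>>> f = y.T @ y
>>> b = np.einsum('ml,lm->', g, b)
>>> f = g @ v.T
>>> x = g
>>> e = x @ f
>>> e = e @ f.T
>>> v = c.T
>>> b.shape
()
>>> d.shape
(5, 7)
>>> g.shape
(23, 23)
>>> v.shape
()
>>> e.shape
(23, 23)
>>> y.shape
(5, 7)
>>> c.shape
()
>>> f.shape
(23, 37)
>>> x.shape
(23, 23)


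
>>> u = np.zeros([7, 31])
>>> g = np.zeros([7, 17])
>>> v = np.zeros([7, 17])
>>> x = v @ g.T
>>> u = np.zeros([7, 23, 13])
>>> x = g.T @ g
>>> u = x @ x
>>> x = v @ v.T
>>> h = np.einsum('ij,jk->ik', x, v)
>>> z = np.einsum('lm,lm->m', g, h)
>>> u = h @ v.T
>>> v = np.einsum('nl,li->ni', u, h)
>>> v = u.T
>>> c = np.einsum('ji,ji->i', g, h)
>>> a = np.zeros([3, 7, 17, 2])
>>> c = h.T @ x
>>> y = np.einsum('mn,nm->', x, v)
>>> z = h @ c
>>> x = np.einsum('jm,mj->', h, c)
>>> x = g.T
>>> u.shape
(7, 7)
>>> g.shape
(7, 17)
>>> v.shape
(7, 7)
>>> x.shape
(17, 7)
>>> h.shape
(7, 17)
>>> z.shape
(7, 7)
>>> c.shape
(17, 7)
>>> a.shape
(3, 7, 17, 2)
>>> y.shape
()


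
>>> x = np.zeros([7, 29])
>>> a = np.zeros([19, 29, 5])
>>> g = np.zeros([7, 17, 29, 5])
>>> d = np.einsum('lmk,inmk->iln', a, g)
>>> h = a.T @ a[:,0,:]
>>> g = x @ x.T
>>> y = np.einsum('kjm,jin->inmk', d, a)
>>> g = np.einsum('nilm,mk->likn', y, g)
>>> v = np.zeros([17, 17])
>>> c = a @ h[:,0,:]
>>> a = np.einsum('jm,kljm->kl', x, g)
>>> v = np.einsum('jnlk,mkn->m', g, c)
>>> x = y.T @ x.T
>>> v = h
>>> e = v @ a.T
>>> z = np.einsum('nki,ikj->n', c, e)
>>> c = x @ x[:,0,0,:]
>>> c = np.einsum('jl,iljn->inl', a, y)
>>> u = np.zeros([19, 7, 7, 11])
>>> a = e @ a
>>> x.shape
(7, 17, 5, 7)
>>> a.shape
(5, 29, 5)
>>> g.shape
(17, 5, 7, 29)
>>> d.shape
(7, 19, 17)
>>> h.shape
(5, 29, 5)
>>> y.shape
(29, 5, 17, 7)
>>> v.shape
(5, 29, 5)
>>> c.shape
(29, 7, 5)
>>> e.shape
(5, 29, 17)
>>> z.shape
(19,)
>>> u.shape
(19, 7, 7, 11)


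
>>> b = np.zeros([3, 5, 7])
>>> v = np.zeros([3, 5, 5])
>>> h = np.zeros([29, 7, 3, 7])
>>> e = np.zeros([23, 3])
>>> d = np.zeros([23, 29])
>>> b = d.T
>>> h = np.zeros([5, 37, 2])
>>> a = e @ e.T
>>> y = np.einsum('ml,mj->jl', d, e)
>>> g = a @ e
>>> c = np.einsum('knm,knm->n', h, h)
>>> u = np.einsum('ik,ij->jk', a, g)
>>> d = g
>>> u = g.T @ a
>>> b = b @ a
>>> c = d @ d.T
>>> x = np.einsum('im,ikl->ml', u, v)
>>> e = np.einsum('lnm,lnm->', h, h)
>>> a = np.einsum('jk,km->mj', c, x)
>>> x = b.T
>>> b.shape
(29, 23)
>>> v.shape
(3, 5, 5)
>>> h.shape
(5, 37, 2)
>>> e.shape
()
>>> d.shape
(23, 3)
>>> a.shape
(5, 23)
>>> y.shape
(3, 29)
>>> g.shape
(23, 3)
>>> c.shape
(23, 23)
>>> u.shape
(3, 23)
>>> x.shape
(23, 29)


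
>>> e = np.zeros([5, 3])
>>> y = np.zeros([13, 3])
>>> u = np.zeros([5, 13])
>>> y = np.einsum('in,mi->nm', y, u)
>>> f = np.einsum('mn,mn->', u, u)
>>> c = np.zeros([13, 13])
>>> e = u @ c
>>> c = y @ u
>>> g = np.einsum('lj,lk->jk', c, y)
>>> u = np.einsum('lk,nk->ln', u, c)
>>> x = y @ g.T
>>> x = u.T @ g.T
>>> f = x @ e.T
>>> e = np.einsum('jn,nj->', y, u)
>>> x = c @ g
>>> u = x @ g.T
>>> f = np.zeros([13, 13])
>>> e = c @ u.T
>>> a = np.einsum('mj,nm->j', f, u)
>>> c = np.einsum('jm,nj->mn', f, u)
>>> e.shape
(3, 3)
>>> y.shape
(3, 5)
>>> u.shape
(3, 13)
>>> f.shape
(13, 13)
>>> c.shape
(13, 3)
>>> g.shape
(13, 5)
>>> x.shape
(3, 5)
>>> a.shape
(13,)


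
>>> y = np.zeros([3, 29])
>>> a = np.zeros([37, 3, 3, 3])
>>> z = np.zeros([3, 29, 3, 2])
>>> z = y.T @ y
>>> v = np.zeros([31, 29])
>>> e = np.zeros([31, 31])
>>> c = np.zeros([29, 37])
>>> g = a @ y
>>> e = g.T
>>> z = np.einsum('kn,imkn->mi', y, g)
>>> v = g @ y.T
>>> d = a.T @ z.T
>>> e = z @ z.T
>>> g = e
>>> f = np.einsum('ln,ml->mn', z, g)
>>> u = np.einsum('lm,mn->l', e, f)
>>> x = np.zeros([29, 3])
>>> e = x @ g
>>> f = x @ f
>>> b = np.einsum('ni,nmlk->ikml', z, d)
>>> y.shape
(3, 29)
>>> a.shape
(37, 3, 3, 3)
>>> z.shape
(3, 37)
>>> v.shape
(37, 3, 3, 3)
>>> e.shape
(29, 3)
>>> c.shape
(29, 37)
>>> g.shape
(3, 3)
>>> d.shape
(3, 3, 3, 3)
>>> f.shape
(29, 37)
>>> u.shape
(3,)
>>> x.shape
(29, 3)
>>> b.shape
(37, 3, 3, 3)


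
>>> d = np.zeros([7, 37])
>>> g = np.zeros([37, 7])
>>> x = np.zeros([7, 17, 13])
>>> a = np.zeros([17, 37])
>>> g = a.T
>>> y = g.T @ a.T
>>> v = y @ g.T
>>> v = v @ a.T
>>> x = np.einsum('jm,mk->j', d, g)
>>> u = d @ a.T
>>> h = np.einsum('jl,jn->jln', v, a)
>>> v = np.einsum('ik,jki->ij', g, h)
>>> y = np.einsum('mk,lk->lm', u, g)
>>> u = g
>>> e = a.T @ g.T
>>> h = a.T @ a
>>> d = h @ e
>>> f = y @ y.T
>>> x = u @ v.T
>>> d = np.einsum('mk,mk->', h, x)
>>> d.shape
()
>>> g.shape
(37, 17)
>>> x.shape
(37, 37)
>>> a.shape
(17, 37)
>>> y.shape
(37, 7)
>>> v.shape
(37, 17)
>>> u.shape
(37, 17)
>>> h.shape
(37, 37)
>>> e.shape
(37, 37)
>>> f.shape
(37, 37)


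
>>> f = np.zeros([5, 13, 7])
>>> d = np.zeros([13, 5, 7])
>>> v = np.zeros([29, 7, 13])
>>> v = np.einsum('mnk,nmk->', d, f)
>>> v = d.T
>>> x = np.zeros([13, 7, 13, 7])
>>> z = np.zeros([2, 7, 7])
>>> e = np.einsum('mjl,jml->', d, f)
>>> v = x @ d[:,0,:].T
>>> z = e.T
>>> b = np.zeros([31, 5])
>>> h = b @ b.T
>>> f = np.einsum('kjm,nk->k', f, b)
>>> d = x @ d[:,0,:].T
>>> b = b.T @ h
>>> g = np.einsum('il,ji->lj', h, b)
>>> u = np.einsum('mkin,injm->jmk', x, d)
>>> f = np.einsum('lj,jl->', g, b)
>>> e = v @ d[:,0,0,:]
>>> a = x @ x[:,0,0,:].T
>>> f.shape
()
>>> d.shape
(13, 7, 13, 13)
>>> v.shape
(13, 7, 13, 13)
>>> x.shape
(13, 7, 13, 7)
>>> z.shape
()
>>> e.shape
(13, 7, 13, 13)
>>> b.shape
(5, 31)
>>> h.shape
(31, 31)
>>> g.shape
(31, 5)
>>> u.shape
(13, 13, 7)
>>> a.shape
(13, 7, 13, 13)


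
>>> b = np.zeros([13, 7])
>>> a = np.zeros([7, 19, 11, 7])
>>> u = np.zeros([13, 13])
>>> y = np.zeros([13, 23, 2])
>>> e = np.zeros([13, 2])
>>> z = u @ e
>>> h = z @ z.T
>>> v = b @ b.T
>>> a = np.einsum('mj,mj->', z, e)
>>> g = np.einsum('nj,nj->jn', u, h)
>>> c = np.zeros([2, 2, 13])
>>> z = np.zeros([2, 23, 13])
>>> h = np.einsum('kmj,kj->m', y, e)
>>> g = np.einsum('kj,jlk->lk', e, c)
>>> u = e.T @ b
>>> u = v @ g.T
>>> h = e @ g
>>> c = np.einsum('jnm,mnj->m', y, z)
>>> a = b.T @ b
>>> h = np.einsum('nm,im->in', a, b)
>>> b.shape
(13, 7)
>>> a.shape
(7, 7)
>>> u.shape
(13, 2)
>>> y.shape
(13, 23, 2)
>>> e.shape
(13, 2)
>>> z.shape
(2, 23, 13)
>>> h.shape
(13, 7)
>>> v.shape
(13, 13)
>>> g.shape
(2, 13)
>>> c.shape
(2,)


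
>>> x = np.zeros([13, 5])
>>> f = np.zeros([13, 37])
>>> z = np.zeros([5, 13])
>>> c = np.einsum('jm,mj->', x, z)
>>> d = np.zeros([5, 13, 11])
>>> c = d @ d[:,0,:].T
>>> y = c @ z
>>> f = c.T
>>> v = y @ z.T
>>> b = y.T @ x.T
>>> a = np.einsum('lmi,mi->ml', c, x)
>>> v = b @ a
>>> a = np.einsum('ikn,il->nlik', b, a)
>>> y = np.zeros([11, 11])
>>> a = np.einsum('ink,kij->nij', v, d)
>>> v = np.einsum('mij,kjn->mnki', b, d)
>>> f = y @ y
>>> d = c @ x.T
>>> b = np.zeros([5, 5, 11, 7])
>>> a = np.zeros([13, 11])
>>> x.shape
(13, 5)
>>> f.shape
(11, 11)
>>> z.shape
(5, 13)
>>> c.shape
(5, 13, 5)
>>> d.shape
(5, 13, 13)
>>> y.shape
(11, 11)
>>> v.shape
(13, 11, 5, 13)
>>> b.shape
(5, 5, 11, 7)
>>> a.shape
(13, 11)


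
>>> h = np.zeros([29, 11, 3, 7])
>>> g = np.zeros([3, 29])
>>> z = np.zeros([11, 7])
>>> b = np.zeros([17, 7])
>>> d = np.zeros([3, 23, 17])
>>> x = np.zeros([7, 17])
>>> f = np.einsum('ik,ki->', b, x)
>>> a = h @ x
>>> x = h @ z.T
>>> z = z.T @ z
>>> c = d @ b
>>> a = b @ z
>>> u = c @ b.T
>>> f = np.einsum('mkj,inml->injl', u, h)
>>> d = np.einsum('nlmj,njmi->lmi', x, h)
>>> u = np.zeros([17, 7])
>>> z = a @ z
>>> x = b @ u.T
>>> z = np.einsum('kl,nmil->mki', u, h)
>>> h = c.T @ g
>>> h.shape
(7, 23, 29)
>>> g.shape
(3, 29)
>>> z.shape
(11, 17, 3)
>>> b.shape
(17, 7)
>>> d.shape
(11, 3, 7)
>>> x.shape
(17, 17)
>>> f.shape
(29, 11, 17, 7)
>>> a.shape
(17, 7)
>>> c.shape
(3, 23, 7)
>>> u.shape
(17, 7)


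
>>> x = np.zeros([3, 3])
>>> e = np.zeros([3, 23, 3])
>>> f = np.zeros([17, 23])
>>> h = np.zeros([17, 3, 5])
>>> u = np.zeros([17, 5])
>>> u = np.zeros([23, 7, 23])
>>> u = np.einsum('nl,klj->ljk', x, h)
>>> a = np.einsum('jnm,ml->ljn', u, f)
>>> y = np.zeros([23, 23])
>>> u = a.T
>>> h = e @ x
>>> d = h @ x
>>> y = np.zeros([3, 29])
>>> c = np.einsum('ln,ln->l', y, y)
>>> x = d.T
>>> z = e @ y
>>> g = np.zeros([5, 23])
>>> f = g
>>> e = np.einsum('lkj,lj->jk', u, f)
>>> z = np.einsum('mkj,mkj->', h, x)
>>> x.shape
(3, 23, 3)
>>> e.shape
(23, 3)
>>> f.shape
(5, 23)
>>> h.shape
(3, 23, 3)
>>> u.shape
(5, 3, 23)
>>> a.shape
(23, 3, 5)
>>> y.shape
(3, 29)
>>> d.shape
(3, 23, 3)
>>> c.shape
(3,)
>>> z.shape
()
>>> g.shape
(5, 23)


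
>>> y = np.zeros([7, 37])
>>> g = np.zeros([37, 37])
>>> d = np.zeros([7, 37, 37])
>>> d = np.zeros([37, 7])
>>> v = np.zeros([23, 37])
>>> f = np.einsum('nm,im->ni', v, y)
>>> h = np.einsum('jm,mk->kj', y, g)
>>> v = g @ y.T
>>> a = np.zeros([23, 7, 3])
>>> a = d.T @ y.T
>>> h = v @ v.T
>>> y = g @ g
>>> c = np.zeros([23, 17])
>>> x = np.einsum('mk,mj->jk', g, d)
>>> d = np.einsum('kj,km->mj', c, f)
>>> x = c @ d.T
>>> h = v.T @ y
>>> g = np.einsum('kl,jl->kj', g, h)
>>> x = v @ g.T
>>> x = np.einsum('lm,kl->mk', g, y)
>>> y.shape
(37, 37)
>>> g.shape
(37, 7)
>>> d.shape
(7, 17)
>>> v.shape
(37, 7)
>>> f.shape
(23, 7)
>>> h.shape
(7, 37)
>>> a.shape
(7, 7)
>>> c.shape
(23, 17)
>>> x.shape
(7, 37)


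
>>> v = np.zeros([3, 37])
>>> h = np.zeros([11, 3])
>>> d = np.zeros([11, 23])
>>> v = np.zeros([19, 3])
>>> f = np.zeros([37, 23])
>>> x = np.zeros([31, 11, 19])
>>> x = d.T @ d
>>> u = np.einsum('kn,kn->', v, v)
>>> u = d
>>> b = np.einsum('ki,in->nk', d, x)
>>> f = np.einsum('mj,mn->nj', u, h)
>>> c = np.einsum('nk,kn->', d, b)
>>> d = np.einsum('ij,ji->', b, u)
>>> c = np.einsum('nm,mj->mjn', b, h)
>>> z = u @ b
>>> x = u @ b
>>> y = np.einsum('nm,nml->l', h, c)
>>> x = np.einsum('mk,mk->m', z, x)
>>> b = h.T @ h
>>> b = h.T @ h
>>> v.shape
(19, 3)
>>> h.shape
(11, 3)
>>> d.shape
()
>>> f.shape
(3, 23)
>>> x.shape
(11,)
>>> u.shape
(11, 23)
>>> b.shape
(3, 3)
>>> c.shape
(11, 3, 23)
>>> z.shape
(11, 11)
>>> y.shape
(23,)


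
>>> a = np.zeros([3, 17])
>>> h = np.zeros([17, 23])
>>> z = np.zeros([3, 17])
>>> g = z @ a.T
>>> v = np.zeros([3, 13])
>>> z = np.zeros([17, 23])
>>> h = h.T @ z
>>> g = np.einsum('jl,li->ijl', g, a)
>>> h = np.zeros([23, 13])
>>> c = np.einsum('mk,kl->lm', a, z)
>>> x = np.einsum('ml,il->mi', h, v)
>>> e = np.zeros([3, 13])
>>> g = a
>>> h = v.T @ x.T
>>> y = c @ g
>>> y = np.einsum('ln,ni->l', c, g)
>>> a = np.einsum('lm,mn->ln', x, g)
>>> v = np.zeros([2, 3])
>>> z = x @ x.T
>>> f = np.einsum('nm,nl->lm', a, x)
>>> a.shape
(23, 17)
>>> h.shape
(13, 23)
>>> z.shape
(23, 23)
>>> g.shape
(3, 17)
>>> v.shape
(2, 3)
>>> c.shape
(23, 3)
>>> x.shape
(23, 3)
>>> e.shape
(3, 13)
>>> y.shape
(23,)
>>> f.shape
(3, 17)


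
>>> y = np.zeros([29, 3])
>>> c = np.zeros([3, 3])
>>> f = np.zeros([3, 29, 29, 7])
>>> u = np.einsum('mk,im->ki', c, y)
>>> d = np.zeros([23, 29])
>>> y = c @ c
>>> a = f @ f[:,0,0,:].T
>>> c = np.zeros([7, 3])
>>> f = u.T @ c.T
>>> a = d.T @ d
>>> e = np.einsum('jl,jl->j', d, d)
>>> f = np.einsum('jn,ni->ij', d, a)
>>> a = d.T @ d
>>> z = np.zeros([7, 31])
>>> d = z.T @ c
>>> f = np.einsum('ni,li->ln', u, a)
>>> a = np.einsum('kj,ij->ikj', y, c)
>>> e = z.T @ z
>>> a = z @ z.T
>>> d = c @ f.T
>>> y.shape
(3, 3)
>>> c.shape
(7, 3)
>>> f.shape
(29, 3)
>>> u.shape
(3, 29)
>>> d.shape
(7, 29)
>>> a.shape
(7, 7)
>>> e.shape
(31, 31)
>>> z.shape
(7, 31)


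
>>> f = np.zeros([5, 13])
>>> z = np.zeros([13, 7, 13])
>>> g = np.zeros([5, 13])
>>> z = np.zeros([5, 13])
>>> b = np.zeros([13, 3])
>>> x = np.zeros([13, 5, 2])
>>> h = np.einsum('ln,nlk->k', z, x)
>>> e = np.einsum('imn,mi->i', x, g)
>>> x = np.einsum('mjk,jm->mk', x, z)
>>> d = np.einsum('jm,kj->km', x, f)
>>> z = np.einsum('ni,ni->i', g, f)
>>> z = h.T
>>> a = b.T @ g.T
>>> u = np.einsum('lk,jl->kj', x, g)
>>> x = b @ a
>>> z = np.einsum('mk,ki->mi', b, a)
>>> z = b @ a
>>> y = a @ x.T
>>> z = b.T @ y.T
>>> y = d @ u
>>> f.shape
(5, 13)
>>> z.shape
(3, 3)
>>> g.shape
(5, 13)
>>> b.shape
(13, 3)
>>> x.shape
(13, 5)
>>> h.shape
(2,)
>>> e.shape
(13,)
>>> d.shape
(5, 2)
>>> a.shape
(3, 5)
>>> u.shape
(2, 5)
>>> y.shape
(5, 5)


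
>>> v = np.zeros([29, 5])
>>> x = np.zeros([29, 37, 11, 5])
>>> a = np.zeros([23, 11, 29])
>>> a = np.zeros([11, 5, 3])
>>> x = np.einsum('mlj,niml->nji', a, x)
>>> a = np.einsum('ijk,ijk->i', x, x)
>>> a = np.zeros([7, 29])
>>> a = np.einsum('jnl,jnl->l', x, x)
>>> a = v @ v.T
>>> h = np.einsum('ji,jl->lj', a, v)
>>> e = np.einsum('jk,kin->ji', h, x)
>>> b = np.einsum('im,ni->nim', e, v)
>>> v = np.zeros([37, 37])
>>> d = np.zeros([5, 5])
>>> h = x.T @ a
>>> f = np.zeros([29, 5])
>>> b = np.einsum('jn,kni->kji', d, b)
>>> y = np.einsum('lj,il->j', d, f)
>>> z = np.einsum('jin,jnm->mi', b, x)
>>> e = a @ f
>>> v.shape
(37, 37)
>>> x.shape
(29, 3, 37)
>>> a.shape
(29, 29)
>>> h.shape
(37, 3, 29)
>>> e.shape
(29, 5)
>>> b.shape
(29, 5, 3)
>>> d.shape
(5, 5)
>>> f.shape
(29, 5)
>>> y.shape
(5,)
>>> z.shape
(37, 5)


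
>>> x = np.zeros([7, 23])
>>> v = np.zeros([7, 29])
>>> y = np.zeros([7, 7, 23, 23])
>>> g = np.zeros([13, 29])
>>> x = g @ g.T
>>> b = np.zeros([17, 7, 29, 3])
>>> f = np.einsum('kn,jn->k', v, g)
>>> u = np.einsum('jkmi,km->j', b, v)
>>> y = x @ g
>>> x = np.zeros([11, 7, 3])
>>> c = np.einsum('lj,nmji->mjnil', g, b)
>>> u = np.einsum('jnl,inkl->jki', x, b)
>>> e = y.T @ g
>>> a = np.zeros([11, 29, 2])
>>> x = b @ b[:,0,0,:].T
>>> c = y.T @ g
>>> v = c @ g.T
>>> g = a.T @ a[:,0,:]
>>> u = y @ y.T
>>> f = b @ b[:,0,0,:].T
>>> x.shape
(17, 7, 29, 17)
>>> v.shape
(29, 13)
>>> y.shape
(13, 29)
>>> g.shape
(2, 29, 2)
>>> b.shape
(17, 7, 29, 3)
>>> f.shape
(17, 7, 29, 17)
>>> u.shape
(13, 13)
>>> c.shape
(29, 29)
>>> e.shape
(29, 29)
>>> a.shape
(11, 29, 2)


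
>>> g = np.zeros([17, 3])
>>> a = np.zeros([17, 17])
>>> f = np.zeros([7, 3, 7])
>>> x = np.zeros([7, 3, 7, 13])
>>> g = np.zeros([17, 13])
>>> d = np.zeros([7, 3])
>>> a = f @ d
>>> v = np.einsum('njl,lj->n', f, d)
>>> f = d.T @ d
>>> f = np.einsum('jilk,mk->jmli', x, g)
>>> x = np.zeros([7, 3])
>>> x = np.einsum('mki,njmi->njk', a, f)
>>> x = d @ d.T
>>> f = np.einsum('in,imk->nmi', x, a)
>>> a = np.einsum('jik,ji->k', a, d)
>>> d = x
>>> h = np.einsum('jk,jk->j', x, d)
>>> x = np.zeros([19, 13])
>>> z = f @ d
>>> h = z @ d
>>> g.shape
(17, 13)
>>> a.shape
(3,)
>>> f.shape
(7, 3, 7)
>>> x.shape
(19, 13)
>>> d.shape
(7, 7)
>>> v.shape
(7,)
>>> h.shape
(7, 3, 7)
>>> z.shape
(7, 3, 7)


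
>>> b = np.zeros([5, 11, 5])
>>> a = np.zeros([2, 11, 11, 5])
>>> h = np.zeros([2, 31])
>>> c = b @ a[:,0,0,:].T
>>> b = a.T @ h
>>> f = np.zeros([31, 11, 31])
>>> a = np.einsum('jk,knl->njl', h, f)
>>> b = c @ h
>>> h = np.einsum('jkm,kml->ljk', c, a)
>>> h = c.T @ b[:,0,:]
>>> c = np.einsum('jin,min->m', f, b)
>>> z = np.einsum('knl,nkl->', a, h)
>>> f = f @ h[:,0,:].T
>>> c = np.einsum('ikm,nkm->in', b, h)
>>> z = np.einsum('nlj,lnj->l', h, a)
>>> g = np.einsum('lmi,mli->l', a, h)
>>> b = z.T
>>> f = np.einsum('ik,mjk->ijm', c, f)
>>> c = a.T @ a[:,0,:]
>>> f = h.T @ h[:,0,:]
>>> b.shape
(11,)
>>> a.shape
(11, 2, 31)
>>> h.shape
(2, 11, 31)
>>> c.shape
(31, 2, 31)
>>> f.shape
(31, 11, 31)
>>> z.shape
(11,)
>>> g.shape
(11,)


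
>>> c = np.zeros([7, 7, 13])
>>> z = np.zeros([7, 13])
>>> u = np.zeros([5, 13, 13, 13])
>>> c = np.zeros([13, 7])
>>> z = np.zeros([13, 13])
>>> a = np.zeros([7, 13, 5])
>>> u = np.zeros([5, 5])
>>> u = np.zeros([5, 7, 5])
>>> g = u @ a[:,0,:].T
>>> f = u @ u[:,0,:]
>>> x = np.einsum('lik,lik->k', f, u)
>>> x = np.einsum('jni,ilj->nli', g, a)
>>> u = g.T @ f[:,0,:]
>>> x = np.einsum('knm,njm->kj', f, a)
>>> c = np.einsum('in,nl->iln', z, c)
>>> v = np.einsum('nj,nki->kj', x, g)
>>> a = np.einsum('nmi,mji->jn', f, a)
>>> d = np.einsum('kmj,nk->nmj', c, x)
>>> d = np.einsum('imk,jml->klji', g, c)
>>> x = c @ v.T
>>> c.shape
(13, 7, 13)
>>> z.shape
(13, 13)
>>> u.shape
(7, 7, 5)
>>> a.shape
(13, 5)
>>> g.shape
(5, 7, 7)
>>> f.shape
(5, 7, 5)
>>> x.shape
(13, 7, 7)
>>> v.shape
(7, 13)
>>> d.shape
(7, 13, 13, 5)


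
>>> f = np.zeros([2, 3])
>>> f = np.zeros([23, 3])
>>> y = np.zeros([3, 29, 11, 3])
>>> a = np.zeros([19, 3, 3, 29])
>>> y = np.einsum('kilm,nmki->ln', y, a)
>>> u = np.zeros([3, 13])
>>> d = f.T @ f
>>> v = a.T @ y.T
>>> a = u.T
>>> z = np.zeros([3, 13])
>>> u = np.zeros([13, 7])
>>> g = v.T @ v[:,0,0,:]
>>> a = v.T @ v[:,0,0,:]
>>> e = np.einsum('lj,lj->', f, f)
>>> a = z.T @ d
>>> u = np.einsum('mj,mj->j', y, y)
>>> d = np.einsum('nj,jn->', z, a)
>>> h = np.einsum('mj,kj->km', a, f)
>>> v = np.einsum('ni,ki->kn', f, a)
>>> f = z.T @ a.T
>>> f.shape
(13, 13)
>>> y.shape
(11, 19)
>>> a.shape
(13, 3)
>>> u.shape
(19,)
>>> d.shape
()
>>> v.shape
(13, 23)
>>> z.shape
(3, 13)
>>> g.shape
(11, 3, 3, 11)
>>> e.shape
()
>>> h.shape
(23, 13)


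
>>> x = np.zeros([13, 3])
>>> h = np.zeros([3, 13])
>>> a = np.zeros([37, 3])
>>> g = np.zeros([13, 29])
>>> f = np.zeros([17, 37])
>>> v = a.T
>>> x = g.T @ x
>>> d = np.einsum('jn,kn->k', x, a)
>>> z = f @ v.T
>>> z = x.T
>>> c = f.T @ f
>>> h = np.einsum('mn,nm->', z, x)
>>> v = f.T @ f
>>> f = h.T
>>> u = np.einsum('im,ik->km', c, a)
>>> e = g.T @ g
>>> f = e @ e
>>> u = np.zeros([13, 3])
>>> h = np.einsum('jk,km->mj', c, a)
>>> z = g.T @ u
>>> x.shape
(29, 3)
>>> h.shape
(3, 37)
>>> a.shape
(37, 3)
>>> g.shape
(13, 29)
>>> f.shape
(29, 29)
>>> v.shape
(37, 37)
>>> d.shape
(37,)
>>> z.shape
(29, 3)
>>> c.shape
(37, 37)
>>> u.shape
(13, 3)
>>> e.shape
(29, 29)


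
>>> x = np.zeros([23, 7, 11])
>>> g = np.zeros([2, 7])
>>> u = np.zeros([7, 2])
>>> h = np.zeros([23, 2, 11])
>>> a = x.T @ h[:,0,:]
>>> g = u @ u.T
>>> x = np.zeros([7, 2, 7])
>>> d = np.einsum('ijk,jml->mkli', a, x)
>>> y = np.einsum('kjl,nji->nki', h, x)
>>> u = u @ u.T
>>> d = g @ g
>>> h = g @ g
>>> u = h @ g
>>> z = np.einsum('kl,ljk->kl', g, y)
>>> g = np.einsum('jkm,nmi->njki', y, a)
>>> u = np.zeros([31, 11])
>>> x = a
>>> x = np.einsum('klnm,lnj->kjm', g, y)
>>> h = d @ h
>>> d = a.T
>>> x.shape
(11, 7, 11)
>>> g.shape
(11, 7, 23, 11)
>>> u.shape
(31, 11)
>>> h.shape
(7, 7)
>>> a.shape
(11, 7, 11)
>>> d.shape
(11, 7, 11)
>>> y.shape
(7, 23, 7)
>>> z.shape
(7, 7)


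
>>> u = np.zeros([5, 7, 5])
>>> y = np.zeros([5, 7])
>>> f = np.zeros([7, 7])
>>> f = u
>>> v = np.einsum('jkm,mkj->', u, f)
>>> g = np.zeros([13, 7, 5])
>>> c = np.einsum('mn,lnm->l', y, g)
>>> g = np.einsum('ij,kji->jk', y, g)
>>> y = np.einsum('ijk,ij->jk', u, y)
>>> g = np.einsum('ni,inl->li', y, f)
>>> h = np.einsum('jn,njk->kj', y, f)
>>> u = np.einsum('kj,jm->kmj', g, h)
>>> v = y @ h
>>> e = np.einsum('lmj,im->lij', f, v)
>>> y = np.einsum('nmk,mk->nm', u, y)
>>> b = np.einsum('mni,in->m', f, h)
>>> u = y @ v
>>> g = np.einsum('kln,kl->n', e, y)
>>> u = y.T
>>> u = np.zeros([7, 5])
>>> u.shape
(7, 5)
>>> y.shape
(5, 7)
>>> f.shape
(5, 7, 5)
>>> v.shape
(7, 7)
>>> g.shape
(5,)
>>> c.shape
(13,)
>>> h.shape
(5, 7)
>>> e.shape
(5, 7, 5)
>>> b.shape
(5,)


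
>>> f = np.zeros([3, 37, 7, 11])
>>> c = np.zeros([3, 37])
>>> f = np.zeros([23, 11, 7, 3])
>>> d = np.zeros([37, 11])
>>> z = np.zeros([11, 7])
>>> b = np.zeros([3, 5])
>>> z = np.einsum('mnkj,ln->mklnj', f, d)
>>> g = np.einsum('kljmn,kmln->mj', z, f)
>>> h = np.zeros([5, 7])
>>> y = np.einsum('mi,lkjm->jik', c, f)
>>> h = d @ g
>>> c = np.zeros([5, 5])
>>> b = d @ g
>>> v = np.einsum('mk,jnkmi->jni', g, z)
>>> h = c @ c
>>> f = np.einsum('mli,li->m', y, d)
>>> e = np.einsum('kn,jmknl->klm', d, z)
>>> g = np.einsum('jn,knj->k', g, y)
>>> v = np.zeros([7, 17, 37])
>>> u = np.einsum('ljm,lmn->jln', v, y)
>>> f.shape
(7,)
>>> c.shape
(5, 5)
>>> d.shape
(37, 11)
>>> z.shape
(23, 7, 37, 11, 3)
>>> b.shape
(37, 37)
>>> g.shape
(7,)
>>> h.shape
(5, 5)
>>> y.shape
(7, 37, 11)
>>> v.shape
(7, 17, 37)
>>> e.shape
(37, 3, 7)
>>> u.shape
(17, 7, 11)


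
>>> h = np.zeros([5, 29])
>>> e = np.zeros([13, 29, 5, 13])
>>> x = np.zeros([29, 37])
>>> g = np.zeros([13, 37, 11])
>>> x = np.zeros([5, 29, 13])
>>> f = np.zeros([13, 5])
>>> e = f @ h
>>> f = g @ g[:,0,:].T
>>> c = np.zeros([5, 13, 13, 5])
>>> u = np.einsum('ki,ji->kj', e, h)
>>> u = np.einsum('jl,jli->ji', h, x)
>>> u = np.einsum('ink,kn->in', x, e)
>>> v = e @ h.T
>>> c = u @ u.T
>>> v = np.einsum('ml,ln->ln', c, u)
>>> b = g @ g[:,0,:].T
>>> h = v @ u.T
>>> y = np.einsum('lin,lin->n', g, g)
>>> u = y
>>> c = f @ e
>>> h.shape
(5, 5)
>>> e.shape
(13, 29)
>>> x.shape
(5, 29, 13)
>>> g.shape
(13, 37, 11)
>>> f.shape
(13, 37, 13)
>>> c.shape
(13, 37, 29)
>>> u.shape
(11,)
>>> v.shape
(5, 29)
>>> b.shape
(13, 37, 13)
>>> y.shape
(11,)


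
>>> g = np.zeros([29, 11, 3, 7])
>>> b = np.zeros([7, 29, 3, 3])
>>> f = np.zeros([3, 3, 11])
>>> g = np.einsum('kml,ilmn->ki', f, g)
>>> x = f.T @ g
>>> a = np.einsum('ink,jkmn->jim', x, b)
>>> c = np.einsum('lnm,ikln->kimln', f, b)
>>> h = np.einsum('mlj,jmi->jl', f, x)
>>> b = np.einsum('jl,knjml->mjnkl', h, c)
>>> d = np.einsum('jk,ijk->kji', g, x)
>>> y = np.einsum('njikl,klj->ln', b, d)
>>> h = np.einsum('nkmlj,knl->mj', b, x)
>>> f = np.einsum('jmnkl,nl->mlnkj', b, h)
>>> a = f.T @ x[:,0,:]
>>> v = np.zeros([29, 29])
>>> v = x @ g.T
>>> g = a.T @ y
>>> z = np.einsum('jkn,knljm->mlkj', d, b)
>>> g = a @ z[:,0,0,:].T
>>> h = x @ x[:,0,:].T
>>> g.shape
(3, 29, 7, 3, 3)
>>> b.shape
(3, 11, 7, 29, 3)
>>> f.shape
(11, 3, 7, 29, 3)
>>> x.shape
(11, 3, 29)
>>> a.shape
(3, 29, 7, 3, 29)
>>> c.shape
(29, 7, 11, 3, 3)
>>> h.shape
(11, 3, 11)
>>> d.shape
(29, 3, 11)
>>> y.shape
(3, 3)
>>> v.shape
(11, 3, 3)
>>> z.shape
(3, 7, 3, 29)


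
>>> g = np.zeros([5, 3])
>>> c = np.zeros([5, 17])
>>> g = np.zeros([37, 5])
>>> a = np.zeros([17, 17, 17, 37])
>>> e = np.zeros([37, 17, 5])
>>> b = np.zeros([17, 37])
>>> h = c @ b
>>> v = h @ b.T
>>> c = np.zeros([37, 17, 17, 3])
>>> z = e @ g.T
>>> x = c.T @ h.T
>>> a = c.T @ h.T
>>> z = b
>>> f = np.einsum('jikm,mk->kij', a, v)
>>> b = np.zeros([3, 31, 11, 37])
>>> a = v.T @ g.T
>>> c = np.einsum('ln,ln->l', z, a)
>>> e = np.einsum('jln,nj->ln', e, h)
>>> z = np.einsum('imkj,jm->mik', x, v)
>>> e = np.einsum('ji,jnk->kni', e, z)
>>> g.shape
(37, 5)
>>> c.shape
(17,)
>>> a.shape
(17, 37)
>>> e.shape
(17, 3, 5)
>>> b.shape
(3, 31, 11, 37)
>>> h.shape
(5, 37)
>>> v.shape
(5, 17)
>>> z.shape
(17, 3, 17)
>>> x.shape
(3, 17, 17, 5)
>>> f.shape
(17, 17, 3)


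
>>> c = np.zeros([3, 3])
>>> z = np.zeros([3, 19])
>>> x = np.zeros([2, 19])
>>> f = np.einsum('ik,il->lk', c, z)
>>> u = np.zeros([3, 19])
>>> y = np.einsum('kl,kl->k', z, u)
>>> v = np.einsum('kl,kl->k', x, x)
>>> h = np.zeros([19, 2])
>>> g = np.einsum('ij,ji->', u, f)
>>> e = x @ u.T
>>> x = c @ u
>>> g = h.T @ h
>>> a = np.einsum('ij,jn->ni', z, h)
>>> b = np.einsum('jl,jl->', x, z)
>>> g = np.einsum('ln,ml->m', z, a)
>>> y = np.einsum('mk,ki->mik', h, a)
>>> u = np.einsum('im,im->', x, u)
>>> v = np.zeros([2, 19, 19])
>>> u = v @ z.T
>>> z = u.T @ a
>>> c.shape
(3, 3)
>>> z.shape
(3, 19, 3)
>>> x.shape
(3, 19)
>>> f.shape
(19, 3)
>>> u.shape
(2, 19, 3)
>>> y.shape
(19, 3, 2)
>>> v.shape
(2, 19, 19)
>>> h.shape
(19, 2)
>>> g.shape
(2,)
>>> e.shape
(2, 3)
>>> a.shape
(2, 3)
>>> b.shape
()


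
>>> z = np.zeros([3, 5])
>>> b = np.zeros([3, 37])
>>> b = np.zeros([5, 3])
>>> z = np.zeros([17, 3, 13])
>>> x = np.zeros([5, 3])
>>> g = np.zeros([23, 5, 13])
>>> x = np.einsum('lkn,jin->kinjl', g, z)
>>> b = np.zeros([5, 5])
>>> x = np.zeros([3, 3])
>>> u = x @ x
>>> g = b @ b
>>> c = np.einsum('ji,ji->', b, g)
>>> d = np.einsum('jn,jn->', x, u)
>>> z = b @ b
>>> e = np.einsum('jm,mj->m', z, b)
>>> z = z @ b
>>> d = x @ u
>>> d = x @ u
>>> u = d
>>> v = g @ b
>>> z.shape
(5, 5)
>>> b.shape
(5, 5)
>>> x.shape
(3, 3)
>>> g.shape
(5, 5)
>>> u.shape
(3, 3)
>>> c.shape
()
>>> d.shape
(3, 3)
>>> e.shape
(5,)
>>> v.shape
(5, 5)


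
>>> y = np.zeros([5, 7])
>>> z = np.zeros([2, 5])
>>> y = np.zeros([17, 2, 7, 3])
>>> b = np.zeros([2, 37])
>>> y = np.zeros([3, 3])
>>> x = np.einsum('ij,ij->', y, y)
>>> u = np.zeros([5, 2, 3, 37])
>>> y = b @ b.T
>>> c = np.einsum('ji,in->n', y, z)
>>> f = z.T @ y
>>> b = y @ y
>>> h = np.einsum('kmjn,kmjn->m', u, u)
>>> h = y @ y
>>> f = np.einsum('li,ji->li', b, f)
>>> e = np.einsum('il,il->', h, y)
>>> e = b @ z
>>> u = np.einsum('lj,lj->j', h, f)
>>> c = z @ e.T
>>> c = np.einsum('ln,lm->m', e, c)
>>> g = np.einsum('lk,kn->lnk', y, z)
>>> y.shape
(2, 2)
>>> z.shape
(2, 5)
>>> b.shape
(2, 2)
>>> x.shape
()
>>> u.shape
(2,)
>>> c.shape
(2,)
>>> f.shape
(2, 2)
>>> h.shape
(2, 2)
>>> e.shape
(2, 5)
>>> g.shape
(2, 5, 2)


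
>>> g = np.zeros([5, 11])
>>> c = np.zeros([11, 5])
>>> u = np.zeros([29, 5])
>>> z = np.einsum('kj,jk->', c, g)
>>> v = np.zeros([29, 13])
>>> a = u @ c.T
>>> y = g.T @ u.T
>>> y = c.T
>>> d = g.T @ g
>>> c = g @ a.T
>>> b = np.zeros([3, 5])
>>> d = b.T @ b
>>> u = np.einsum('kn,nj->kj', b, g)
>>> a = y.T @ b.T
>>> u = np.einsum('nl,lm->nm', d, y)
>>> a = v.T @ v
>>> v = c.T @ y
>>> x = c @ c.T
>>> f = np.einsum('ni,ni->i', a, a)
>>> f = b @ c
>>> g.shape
(5, 11)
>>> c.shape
(5, 29)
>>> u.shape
(5, 11)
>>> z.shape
()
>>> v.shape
(29, 11)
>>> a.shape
(13, 13)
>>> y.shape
(5, 11)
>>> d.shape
(5, 5)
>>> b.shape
(3, 5)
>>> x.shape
(5, 5)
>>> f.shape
(3, 29)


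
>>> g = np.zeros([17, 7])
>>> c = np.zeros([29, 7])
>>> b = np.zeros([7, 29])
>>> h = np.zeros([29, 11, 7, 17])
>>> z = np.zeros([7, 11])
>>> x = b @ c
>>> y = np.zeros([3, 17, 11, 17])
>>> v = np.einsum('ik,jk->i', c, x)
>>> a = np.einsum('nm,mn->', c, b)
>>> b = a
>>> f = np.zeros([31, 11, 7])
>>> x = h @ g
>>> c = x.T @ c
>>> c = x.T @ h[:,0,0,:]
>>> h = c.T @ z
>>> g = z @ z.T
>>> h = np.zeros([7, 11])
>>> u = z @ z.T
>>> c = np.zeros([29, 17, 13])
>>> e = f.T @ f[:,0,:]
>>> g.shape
(7, 7)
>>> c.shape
(29, 17, 13)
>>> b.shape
()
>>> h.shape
(7, 11)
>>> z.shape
(7, 11)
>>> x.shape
(29, 11, 7, 7)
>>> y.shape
(3, 17, 11, 17)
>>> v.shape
(29,)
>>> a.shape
()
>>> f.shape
(31, 11, 7)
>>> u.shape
(7, 7)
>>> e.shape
(7, 11, 7)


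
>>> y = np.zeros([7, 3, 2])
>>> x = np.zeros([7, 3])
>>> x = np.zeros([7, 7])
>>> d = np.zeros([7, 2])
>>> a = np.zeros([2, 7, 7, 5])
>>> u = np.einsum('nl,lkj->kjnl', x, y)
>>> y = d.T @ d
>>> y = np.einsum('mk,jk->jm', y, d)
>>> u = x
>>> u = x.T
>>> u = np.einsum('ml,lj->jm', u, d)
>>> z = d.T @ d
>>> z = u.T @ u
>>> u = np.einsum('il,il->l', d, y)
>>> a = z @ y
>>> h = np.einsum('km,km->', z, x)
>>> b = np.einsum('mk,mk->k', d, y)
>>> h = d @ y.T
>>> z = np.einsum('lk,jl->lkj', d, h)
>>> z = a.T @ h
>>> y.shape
(7, 2)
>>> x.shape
(7, 7)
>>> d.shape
(7, 2)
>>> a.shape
(7, 2)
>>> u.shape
(2,)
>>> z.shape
(2, 7)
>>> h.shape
(7, 7)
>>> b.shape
(2,)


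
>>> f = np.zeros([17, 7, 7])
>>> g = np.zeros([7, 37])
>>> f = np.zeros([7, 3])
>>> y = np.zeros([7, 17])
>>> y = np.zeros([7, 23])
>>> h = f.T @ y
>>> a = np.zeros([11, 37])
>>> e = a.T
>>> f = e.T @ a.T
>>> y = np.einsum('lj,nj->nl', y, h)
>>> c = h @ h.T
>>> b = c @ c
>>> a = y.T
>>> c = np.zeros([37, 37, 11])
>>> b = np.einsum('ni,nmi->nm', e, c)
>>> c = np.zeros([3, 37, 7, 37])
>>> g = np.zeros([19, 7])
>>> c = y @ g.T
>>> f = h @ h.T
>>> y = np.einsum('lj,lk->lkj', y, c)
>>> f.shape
(3, 3)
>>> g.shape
(19, 7)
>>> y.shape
(3, 19, 7)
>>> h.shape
(3, 23)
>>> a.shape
(7, 3)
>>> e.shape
(37, 11)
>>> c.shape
(3, 19)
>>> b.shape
(37, 37)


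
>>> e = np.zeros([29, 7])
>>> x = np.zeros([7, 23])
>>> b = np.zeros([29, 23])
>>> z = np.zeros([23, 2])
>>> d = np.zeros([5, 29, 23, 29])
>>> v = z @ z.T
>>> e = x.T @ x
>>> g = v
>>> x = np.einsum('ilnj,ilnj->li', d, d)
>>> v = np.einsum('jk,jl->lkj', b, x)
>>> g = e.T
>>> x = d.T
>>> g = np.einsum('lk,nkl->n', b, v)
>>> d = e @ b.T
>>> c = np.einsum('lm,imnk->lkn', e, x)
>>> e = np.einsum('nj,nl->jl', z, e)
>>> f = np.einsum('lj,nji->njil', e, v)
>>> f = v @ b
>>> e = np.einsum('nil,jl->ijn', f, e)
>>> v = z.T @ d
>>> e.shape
(23, 2, 5)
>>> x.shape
(29, 23, 29, 5)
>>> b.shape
(29, 23)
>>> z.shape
(23, 2)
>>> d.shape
(23, 29)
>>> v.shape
(2, 29)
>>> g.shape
(5,)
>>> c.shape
(23, 5, 29)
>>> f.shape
(5, 23, 23)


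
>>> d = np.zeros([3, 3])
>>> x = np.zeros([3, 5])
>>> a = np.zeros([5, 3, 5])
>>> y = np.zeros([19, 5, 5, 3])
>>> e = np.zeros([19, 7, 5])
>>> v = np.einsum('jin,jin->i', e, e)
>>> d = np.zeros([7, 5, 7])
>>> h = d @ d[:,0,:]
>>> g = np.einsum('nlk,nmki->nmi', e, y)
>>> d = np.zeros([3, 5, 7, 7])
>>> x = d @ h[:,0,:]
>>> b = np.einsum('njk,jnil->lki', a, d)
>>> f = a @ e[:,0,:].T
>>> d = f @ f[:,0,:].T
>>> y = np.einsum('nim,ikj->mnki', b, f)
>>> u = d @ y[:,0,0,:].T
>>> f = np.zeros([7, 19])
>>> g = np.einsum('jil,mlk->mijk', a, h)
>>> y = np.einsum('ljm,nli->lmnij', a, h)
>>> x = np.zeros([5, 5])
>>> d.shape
(5, 3, 5)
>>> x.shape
(5, 5)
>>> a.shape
(5, 3, 5)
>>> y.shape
(5, 5, 7, 7, 3)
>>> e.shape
(19, 7, 5)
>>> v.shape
(7,)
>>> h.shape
(7, 5, 7)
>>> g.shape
(7, 3, 5, 7)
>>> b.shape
(7, 5, 7)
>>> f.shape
(7, 19)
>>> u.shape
(5, 3, 7)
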